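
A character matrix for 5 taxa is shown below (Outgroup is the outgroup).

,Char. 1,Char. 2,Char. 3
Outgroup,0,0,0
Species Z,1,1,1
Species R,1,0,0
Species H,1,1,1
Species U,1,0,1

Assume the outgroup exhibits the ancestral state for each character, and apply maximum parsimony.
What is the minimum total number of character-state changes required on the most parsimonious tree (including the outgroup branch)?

3

The outgroup has state '0' for every character, so '1' is the derived state throughout.
Char. 1 (derived state '1') is shared by all ingroup taxa — unites the whole ingroup.
Char. 2 (derived state '1') is shared by Species H and Species Z — a synapomorphy uniting that clade.
Char. 3 (derived state '1') is shared by Species H, Species U, and Species Z — a synapomorphy uniting that clade.
Most parsimonious ingroup topology: (((Species Z,Species H),Species U),Species R).
Changes per character on this tree: Char. 1: 1; Char. 2: 1; Char. 3: 1.
Total = 3.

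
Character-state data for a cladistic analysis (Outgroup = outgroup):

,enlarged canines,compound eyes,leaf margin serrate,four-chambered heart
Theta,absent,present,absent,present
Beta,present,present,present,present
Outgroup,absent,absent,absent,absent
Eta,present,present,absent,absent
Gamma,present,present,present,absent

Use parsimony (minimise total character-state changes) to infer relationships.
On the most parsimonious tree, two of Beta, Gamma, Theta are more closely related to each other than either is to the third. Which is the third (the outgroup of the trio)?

Theta

The outgroup has state 'absent' for every character, so 'present' is the derived state throughout.
Only Beta, Eta, and Gamma show the derived state 'present' for enlarged canines, supporting them as a clade.
compound eyes (derived state 'present') is shared by all ingroup taxa — unites the whole ingroup.
leaf margin serrate (derived state 'present') is shared by Beta and Gamma — a synapomorphy uniting that clade.
four-chambered heart (state 'present') occurs in Beta and Theta but conflicts with the nesting implied by the other characters — most parsimoniously interpreted as homoplasy.
Most parsimonious ingroup topology: (((Gamma,Beta),Eta),Theta).
Beta and Gamma share a more recent common ancestor with each other than either does with Theta, so Theta is the least closely related of the three.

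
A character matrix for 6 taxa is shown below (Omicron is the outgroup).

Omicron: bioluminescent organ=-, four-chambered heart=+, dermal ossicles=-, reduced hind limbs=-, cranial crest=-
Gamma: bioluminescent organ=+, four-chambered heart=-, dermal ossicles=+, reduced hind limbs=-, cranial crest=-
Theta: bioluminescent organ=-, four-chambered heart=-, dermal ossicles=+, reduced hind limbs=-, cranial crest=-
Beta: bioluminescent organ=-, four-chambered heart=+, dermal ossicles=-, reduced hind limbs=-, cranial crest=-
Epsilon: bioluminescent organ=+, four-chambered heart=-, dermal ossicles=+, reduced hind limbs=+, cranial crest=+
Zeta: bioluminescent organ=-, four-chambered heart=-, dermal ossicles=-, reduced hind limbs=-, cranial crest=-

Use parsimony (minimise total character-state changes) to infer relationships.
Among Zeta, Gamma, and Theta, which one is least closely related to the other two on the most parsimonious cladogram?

Character polarity is set by the outgroup: the derived state is whichever differs from the outgroup's state, so for four-chambered heart the derived state is '-', and for the remaining characters it is '+'.
bioluminescent organ (derived state '+') is shared by Epsilon and Gamma — a synapomorphy uniting that clade.
four-chambered heart: derived state '-' in Epsilon, Gamma, Theta, and Zeta only — synapomorphy for {Epsilon, Gamma, Theta, Zeta}.
dermal ossicles: derived state '+' in Epsilon, Gamma, and Theta only — synapomorphy for {Epsilon, Gamma, Theta}.
reduced hind limbs: derived state '+' in Epsilon only — an autapomorphy, so it tells us nothing about relationships among taxa.
cranial crest: derived state '+' in Epsilon only — an autapomorphy, so it tells us nothing about relationships among taxa.
Most parsimonious ingroup topology: ((((Gamma,Epsilon),Theta),Zeta),Beta).
Gamma and Theta share a more recent common ancestor with each other than either does with Zeta, so Zeta is the least closely related of the three.

Zeta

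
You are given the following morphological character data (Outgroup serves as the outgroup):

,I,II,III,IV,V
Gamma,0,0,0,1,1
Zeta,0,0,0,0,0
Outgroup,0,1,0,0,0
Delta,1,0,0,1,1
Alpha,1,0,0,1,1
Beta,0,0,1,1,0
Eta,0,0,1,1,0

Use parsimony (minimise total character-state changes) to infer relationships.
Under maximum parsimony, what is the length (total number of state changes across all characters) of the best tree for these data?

Character polarity is set by the outgroup: the derived state is whichever differs from the outgroup's state, so for II the derived state is '0', and for the remaining characters it is '1'.
Only Alpha and Delta show the derived state '1' for I, supporting them as a clade.
All ingroup taxa share the derived state '0' for II; it defines the ingroup but does not resolve relationships within it.
III: derived state '1' in Beta and Eta only — synapomorphy for {Beta, Eta}.
IV (derived state '1') is shared by Alpha, Beta, Delta, Eta, and Gamma — a synapomorphy uniting that clade.
Only Alpha, Delta, and Gamma show the derived state '1' for V, supporting them as a clade.
Most parsimonious ingroup topology: (((Beta,Eta),((Alpha,Delta),Gamma)),Zeta).
Changes per character on this tree: I: 1; II: 1; III: 1; IV: 1; V: 1.
Total = 5.

5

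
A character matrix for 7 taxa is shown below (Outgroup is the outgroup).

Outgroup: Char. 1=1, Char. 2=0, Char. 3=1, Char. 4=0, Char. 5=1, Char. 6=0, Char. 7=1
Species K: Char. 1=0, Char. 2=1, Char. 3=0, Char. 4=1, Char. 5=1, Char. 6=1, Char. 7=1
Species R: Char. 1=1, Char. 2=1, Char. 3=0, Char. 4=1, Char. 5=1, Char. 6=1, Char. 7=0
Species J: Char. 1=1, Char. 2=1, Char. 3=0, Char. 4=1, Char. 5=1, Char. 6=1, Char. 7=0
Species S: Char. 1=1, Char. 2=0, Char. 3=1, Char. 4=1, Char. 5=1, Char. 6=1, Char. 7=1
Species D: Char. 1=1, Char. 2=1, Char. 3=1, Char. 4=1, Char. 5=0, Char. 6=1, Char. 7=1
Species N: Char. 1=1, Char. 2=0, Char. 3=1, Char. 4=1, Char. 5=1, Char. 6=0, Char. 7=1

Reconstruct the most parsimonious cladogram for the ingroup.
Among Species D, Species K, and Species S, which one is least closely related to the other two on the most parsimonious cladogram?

Species S

Character polarity is set by the outgroup: the derived state is whichever differs from the outgroup's state, so for Char. 1, Char. 3, Char. 5, Char. 7 the derived state is '0', and for the remaining characters it is '1'.
Char. 1 (derived state '0') is unique to Species K (autapomorphy; uninformative for grouping).
Char. 2 (derived state '1') is shared by Species D, Species J, Species K, and Species R — a synapomorphy uniting that clade.
Char. 3 (derived state '0') is shared by Species J, Species K, and Species R — a synapomorphy uniting that clade.
All ingroup taxa share the derived state '1' for Char. 4; it defines the ingroup but does not resolve relationships within it.
Char. 5: derived state '0' in Species D only — an autapomorphy, so it tells us nothing about relationships among taxa.
Char. 6: derived state '1' in Species D, Species J, Species K, Species R, and Species S only — synapomorphy for {Species D, Species J, Species K, Species R, Species S}.
Only Species J and Species R show the derived state '0' for Char. 7, supporting them as a clade.
Most parsimonious ingroup topology: ((((Species K,(Species R,Species J)),Species D),Species S),Species N).
Species K and Species D share a more recent common ancestor with each other than either does with Species S, so Species S is the least closely related of the three.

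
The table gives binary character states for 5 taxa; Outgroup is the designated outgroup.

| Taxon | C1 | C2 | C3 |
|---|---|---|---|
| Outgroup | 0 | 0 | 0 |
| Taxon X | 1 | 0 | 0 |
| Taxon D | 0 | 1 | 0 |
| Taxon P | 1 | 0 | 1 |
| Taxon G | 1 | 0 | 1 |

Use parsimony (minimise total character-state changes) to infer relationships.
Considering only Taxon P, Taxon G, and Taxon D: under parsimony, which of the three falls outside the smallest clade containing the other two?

Taxon D

The outgroup has state '0' for every character, so '1' is the derived state throughout.
C1 (derived state '1') is shared by Taxon G, Taxon P, and Taxon X — a synapomorphy uniting that clade.
C2: derived state '1' in Taxon D only — an autapomorphy, so it tells us nothing about relationships among taxa.
C3 (derived state '1') is shared by Taxon G and Taxon P — a synapomorphy uniting that clade.
Most parsimonious ingroup topology: ((Taxon X,(Taxon P,Taxon G)),Taxon D).
Taxon G and Taxon P share a more recent common ancestor with each other than either does with Taxon D, so Taxon D is the least closely related of the three.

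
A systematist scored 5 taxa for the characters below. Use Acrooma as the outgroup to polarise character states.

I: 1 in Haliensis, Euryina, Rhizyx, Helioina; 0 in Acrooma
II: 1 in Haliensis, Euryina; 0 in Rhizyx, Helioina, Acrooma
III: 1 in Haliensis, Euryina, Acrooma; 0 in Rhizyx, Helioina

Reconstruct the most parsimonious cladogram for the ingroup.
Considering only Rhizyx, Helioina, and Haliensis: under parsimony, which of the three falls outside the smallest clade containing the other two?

Character polarity is set by the outgroup: the derived state is whichever differs from the outgroup's state, so for III the derived state is '0', and for the remaining characters it is '1'.
All ingroup taxa share the derived state '1' for I; it defines the ingroup but does not resolve relationships within it.
Only Euryina and Haliensis show the derived state '1' for II, supporting them as a clade.
Only Helioina and Rhizyx show the derived state '0' for III, supporting them as a clade.
Most parsimonious ingroup topology: ((Helioina,Rhizyx),(Haliensis,Euryina)).
Helioina and Rhizyx share a more recent common ancestor with each other than either does with Haliensis, so Haliensis is the least closely related of the three.

Haliensis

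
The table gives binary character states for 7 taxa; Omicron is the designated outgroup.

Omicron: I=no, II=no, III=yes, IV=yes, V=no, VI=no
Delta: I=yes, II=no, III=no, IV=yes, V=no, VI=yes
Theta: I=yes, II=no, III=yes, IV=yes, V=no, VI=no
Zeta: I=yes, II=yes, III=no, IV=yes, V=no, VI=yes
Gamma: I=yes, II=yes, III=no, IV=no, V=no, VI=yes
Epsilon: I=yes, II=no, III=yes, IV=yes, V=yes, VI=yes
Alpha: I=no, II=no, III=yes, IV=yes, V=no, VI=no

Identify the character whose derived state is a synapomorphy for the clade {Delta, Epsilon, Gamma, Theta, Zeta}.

Character polarity is set by the outgroup: the derived state is whichever differs from the outgroup's state, so for III, IV the derived state is 'no', and for the remaining characters it is 'yes'.
I: derived state 'yes' in Delta, Epsilon, Gamma, Theta, and Zeta only — synapomorphy for {Delta, Epsilon, Gamma, Theta, Zeta}.
II: derived state 'yes' in Gamma and Zeta only — synapomorphy for {Gamma, Zeta}.
III: derived state 'no' in Delta, Gamma, and Zeta only — synapomorphy for {Delta, Gamma, Zeta}.
IV: derived state 'no' in Gamma only — an autapomorphy, so it tells us nothing about relationships among taxa.
V (derived state 'yes') is unique to Epsilon (autapomorphy; uninformative for grouping).
VI (derived state 'yes') is shared by Delta, Epsilon, Gamma, and Zeta — a synapomorphy uniting that clade.
Most parsimonious ingroup topology: ((((Delta,(Zeta,Gamma)),Epsilon),Theta),Alpha).
The clade {Delta, Epsilon, Gamma, Theta, Zeta} is supported by I: its derived state 'yes' occurs in exactly those taxa and in no other taxon (including the outgroup).

I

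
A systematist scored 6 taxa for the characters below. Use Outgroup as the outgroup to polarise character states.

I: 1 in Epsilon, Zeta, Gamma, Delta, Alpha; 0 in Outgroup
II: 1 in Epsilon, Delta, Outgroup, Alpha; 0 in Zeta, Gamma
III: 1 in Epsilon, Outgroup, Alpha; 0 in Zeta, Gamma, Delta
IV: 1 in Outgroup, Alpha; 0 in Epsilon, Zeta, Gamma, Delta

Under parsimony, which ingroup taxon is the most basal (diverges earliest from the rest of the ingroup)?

Alpha

Character polarity is set by the outgroup: the derived state is whichever differs from the outgroup's state, so for II, III, IV the derived state is '0', and for the remaining characters it is '1'.
All ingroup taxa share the derived state '1' for I; it defines the ingroup but does not resolve relationships within it.
Only Gamma and Zeta show the derived state '0' for II, supporting them as a clade.
Only Delta, Gamma, and Zeta show the derived state '0' for III, supporting them as a clade.
IV: derived state '0' in Delta, Epsilon, Gamma, and Zeta only — synapomorphy for {Delta, Epsilon, Gamma, Zeta}.
Most parsimonious ingroup topology: ((((Zeta,Gamma),Delta),Epsilon),Alpha).
Alpha is sister to the clade containing all other ingroup taxa, so it is the earliest-diverging (most basal) ingroup lineage.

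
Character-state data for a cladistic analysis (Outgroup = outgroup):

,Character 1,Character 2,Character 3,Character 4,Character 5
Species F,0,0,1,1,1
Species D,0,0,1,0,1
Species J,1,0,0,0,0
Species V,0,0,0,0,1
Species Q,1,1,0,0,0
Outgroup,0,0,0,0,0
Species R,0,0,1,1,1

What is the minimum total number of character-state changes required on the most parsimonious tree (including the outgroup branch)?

5

The outgroup has state '0' for every character, so '1' is the derived state throughout.
Character 1: derived state '1' in Species J and Species Q only — synapomorphy for {Species J, Species Q}.
Character 2 (derived state '1') is unique to Species Q (autapomorphy; uninformative for grouping).
Only Species D, Species F, and Species R show the derived state '1' for Character 3, supporting them as a clade.
Only Species F and Species R show the derived state '1' for Character 4, supporting them as a clade.
Character 5 (derived state '1') is shared by Species D, Species F, Species R, and Species V — a synapomorphy uniting that clade.
Most parsimonious ingroup topology: ((Species Q,Species J),(((Species F,Species R),Species D),Species V)).
Changes per character on this tree: Character 1: 1; Character 2: 1; Character 3: 1; Character 4: 1; Character 5: 1.
Total = 5.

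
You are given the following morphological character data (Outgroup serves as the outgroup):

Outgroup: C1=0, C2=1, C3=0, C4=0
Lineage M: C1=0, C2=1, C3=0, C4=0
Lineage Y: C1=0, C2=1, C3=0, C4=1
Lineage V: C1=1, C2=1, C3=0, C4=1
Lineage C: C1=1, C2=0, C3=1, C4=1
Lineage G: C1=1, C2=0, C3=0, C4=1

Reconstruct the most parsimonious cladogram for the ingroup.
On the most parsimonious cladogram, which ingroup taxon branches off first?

Character polarity is set by the outgroup: the derived state is whichever differs from the outgroup's state, so for C2 the derived state is '0', and for the remaining characters it is '1'.
C1: derived state '1' in Lineage C, Lineage G, and Lineage V only — synapomorphy for {Lineage C, Lineage G, Lineage V}.
C2: derived state '0' in Lineage C and Lineage G only — synapomorphy for {Lineage C, Lineage G}.
C3 (derived state '1') is unique to Lineage C (autapomorphy; uninformative for grouping).
C4: derived state '1' in Lineage C, Lineage G, Lineage V, and Lineage Y only — synapomorphy for {Lineage C, Lineage G, Lineage V, Lineage Y}.
Most parsimonious ingroup topology: (Lineage M,(Lineage Y,(Lineage V,(Lineage C,Lineage G)))).
Lineage M is sister to the clade containing all other ingroup taxa, so it is the earliest-diverging (most basal) ingroup lineage.

Lineage M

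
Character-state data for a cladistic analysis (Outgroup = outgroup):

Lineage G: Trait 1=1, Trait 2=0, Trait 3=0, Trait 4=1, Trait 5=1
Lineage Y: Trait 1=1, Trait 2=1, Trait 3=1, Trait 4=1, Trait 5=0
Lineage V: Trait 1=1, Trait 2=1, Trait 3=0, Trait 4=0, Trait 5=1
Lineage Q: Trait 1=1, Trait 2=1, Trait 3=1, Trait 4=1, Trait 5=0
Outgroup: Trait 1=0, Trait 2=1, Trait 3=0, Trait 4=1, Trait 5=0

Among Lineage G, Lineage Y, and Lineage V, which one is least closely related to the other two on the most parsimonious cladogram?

Lineage Y

Character polarity is set by the outgroup: the derived state is whichever differs from the outgroup's state, so for Trait 2, Trait 4 the derived state is '0', and for the remaining characters it is '1'.
All ingroup taxa share the derived state '1' for Trait 1; it defines the ingroup but does not resolve relationships within it.
Trait 2 (derived state '0') is unique to Lineage G (autapomorphy; uninformative for grouping).
Only Lineage Q and Lineage Y show the derived state '1' for Trait 3, supporting them as a clade.
Trait 4 (derived state '0') is unique to Lineage V (autapomorphy; uninformative for grouping).
Trait 5: derived state '1' in Lineage G and Lineage V only — synapomorphy for {Lineage G, Lineage V}.
Most parsimonious ingroup topology: ((Lineage Q,Lineage Y),(Lineage G,Lineage V)).
Lineage G and Lineage V share a more recent common ancestor with each other than either does with Lineage Y, so Lineage Y is the least closely related of the three.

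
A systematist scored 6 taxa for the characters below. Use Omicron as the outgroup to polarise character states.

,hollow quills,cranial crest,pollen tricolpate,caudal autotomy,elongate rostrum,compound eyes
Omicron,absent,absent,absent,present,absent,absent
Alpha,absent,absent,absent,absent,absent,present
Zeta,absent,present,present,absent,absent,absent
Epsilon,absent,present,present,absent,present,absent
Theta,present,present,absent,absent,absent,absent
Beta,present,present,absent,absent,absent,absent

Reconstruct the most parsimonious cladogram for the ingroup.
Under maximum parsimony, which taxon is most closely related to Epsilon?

Zeta

Character polarity is set by the outgroup: the derived state is whichever differs from the outgroup's state, so for caudal autotomy the derived state is 'absent', and for the remaining characters it is 'present'.
Only Beta and Theta show the derived state 'present' for hollow quills, supporting them as a clade.
cranial crest (derived state 'present') is shared by Beta, Epsilon, Theta, and Zeta — a synapomorphy uniting that clade.
pollen tricolpate: derived state 'present' in Epsilon and Zeta only — synapomorphy for {Epsilon, Zeta}.
caudal autotomy (derived state 'absent') is shared by all ingroup taxa — unites the whole ingroup.
elongate rostrum: derived state 'present' in Epsilon only — an autapomorphy, so it tells us nothing about relationships among taxa.
compound eyes (derived state 'present') is unique to Alpha (autapomorphy; uninformative for grouping).
Most parsimonious ingroup topology: (Alpha,((Zeta,Epsilon),(Theta,Beta))).
Epsilon and Zeta form a cherry on this tree, so they are sister taxa.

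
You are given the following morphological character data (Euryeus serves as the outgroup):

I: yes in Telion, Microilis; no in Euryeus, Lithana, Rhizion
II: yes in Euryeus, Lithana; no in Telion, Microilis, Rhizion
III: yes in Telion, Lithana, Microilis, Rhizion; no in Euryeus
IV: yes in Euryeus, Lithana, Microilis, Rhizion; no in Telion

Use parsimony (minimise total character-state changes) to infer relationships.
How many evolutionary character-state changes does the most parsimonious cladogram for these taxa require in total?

4

Character polarity is set by the outgroup: the derived state is whichever differs from the outgroup's state, so for II, IV the derived state is 'no', and for the remaining characters it is 'yes'.
I: derived state 'yes' in Microilis and Telion only — synapomorphy for {Microilis, Telion}.
II: derived state 'no' in Microilis, Rhizion, and Telion only — synapomorphy for {Microilis, Rhizion, Telion}.
III (derived state 'yes') is shared by all ingroup taxa — unites the whole ingroup.
IV (derived state 'no') is unique to Telion (autapomorphy; uninformative for grouping).
Most parsimonious ingroup topology: (((Telion,Microilis),Rhizion),Lithana).
Changes per character on this tree: I: 1; II: 1; III: 1; IV: 1.
Total = 4.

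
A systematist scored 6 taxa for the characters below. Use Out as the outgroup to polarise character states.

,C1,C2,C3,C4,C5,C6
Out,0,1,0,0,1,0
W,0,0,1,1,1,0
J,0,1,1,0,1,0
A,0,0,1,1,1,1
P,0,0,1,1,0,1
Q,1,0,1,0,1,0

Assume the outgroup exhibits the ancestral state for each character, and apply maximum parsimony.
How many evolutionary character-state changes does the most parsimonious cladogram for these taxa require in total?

6

Character polarity is set by the outgroup: the derived state is whichever differs from the outgroup's state, so for C2, C5 the derived state is '0', and for the remaining characters it is '1'.
C1: derived state '1' in Q only — an autapomorphy, so it tells us nothing about relationships among taxa.
C2: derived state '0' in A, P, Q, and W only — synapomorphy for {A, P, Q, W}.
All ingroup taxa share the derived state '1' for C3; it defines the ingroup but does not resolve relationships within it.
C4 (derived state '1') is shared by A, P, and W — a synapomorphy uniting that clade.
C5 (derived state '0') is unique to P (autapomorphy; uninformative for grouping).
Only A and P show the derived state '1' for C6, supporting them as a clade.
Most parsimonious ingroup topology: (((W,(A,P)),Q),J).
Changes per character on this tree: C1: 1; C2: 1; C3: 1; C4: 1; C5: 1; C6: 1.
Total = 6.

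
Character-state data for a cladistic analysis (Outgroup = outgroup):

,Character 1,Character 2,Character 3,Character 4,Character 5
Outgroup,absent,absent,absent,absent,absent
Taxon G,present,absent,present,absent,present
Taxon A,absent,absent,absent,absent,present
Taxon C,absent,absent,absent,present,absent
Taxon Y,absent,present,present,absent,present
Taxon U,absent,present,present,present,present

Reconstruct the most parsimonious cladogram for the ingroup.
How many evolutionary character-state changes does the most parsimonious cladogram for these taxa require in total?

6

The outgroup has state 'absent' for every character, so 'present' is the derived state throughout.
Character 1: derived state 'present' in Taxon G only — an autapomorphy, so it tells us nothing about relationships among taxa.
Character 2 (derived state 'present') is shared by Taxon U and Taxon Y — a synapomorphy uniting that clade.
Only Taxon G, Taxon U, and Taxon Y show the derived state 'present' for Character 3, supporting them as a clade.
Character 4 (state 'present') occurs in Taxon C and Taxon U but conflicts with the nesting implied by the other characters — most parsimoniously interpreted as homoplasy.
Character 5 (derived state 'present') is shared by Taxon A, Taxon G, Taxon U, and Taxon Y — a synapomorphy uniting that clade.
Most parsimonious ingroup topology: (((Taxon G,(Taxon Y,Taxon U)),Taxon A),Taxon C).
Changes per character on this tree: Character 1: 1; Character 2: 1; Character 3: 1; Character 4: 2; Character 5: 1.
Total = 6.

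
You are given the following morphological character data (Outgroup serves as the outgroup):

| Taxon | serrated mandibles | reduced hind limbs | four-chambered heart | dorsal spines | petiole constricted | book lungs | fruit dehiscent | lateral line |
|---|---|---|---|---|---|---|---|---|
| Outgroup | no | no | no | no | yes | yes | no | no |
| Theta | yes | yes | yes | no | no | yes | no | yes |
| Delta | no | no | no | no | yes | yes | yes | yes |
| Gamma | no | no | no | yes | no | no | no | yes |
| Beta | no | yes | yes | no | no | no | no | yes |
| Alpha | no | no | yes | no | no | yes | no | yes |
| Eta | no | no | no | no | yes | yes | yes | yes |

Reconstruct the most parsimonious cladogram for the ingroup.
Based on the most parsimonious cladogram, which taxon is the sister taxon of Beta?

Theta

Character polarity is set by the outgroup: the derived state is whichever differs from the outgroup's state, so for petiole constricted, book lungs the derived state is 'no', and for the remaining characters it is 'yes'.
serrated mandibles: derived state 'yes' in Theta only — an autapomorphy, so it tells us nothing about relationships among taxa.
Only Beta and Theta show the derived state 'yes' for reduced hind limbs, supporting them as a clade.
four-chambered heart: derived state 'yes' in Alpha, Beta, and Theta only — synapomorphy for {Alpha, Beta, Theta}.
dorsal spines (derived state 'yes') is unique to Gamma (autapomorphy; uninformative for grouping).
Only Alpha, Beta, Gamma, and Theta show the derived state 'no' for petiole constricted, supporting them as a clade.
book lungs groups Beta and Gamma, which is incompatible with the clades supported by the remaining characters; treating it as convergent (homoplasy) costs fewer steps than any alternative tree.
fruit dehiscent: derived state 'yes' in Delta and Eta only — synapomorphy for {Delta, Eta}.
lateral line (derived state 'yes') is shared by all ingroup taxa — unites the whole ingroup.
Most parsimonious ingroup topology: ((((Theta,Beta),Alpha),Gamma),(Delta,Eta)).
Beta and Theta form a cherry on this tree, so they are sister taxa.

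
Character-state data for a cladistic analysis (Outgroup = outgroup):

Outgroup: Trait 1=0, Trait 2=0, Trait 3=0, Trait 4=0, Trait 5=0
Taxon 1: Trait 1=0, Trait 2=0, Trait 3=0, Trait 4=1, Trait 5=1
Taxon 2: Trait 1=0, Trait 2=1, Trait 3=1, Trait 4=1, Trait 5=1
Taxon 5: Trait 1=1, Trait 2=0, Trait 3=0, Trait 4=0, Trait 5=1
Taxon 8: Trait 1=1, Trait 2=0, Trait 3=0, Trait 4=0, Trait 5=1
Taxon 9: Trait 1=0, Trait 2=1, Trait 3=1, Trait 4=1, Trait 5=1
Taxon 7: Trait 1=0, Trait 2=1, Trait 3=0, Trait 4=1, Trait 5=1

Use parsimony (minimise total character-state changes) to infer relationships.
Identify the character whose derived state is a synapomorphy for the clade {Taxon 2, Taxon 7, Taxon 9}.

Trait 2

The outgroup has state '0' for every character, so '1' is the derived state throughout.
Trait 1: derived state '1' in Taxon 5 and Taxon 8 only — synapomorphy for {Taxon 5, Taxon 8}.
Trait 2: derived state '1' in Taxon 2, Taxon 7, and Taxon 9 only — synapomorphy for {Taxon 2, Taxon 7, Taxon 9}.
Only Taxon 2 and Taxon 9 show the derived state '1' for Trait 3, supporting them as a clade.
Trait 4 (derived state '1') is shared by Taxon 1, Taxon 2, Taxon 7, and Taxon 9 — a synapomorphy uniting that clade.
Trait 5 (derived state '1') is shared by all ingroup taxa — unites the whole ingroup.
Most parsimonious ingroup topology: ((Taxon 1,((Taxon 2,Taxon 9),Taxon 7)),(Taxon 5,Taxon 8)).
The clade {Taxon 2, Taxon 7, Taxon 9} is supported by Trait 2: its derived state '1' occurs in exactly those taxa and in no other taxon (including the outgroup).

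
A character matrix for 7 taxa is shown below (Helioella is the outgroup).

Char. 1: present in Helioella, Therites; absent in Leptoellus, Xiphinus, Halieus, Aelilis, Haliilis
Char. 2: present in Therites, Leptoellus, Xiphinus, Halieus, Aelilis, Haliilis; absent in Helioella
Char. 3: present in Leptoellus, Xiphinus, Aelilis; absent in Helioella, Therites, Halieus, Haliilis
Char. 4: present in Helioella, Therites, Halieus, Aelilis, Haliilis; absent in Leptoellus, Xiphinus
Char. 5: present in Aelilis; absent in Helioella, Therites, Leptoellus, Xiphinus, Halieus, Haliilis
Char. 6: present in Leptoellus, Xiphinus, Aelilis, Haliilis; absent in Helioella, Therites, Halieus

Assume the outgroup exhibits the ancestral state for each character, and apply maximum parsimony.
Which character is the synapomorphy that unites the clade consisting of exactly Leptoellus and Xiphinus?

Character polarity is set by the outgroup: the derived state is whichever differs from the outgroup's state, so for Char. 1, Char. 4 the derived state is 'absent', and for the remaining characters it is 'present'.
Char. 1 (derived state 'absent') is shared by Aelilis, Halieus, Haliilis, Leptoellus, and Xiphinus — a synapomorphy uniting that clade.
Char. 2 (derived state 'present') is shared by all ingroup taxa — unites the whole ingroup.
Char. 3: derived state 'present' in Aelilis, Leptoellus, and Xiphinus only — synapomorphy for {Aelilis, Leptoellus, Xiphinus}.
Only Leptoellus and Xiphinus show the derived state 'absent' for Char. 4, supporting them as a clade.
Char. 5: derived state 'present' in Aelilis only — an autapomorphy, so it tells us nothing about relationships among taxa.
Char. 6: derived state 'present' in Aelilis, Haliilis, Leptoellus, and Xiphinus only — synapomorphy for {Aelilis, Haliilis, Leptoellus, Xiphinus}.
Most parsimonious ingroup topology: (Therites,((((Leptoellus,Xiphinus),Aelilis),Haliilis),Halieus)).
The clade {Leptoellus, Xiphinus} is supported by Char. 4: its derived state 'absent' occurs in exactly those taxa and in no other taxon (including the outgroup).

Char. 4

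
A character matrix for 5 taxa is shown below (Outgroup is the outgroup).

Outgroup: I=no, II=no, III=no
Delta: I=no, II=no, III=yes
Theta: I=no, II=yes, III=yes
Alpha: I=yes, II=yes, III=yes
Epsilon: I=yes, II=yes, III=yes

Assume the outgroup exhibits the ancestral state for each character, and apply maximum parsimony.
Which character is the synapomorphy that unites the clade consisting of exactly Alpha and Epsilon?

I

The outgroup has state 'no' for every character, so 'yes' is the derived state throughout.
I: derived state 'yes' in Alpha and Epsilon only — synapomorphy for {Alpha, Epsilon}.
II (derived state 'yes') is shared by Alpha, Epsilon, and Theta — a synapomorphy uniting that clade.
III (derived state 'yes') is shared by all ingroup taxa — unites the whole ingroup.
Most parsimonious ingroup topology: (Delta,(Theta,(Alpha,Epsilon))).
The clade {Alpha, Epsilon} is supported by I: its derived state 'yes' occurs in exactly those taxa and in no other taxon (including the outgroup).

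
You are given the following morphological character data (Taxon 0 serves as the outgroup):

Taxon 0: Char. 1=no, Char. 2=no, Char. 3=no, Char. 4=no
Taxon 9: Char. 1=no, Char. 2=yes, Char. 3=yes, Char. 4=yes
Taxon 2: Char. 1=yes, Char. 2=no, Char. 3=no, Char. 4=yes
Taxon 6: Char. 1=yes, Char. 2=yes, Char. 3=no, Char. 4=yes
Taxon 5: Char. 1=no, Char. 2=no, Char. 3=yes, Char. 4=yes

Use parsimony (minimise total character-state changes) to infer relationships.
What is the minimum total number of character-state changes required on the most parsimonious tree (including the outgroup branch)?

5

The outgroup has state 'no' for every character, so 'yes' is the derived state throughout.
Only Taxon 2 and Taxon 6 show the derived state 'yes' for Char. 1, supporting them as a clade.
Char. 2 groups Taxon 6 and Taxon 9, which is incompatible with the clades supported by the remaining characters; treating it as convergent (homoplasy) costs fewer steps than any alternative tree.
Char. 3 (derived state 'yes') is shared by Taxon 5 and Taxon 9 — a synapomorphy uniting that clade.
All ingroup taxa share the derived state 'yes' for Char. 4; it defines the ingroup but does not resolve relationships within it.
Most parsimonious ingroup topology: ((Taxon 9,Taxon 5),(Taxon 2,Taxon 6)).
Changes per character on this tree: Char. 1: 1; Char. 2: 2; Char. 3: 1; Char. 4: 1.
Total = 5.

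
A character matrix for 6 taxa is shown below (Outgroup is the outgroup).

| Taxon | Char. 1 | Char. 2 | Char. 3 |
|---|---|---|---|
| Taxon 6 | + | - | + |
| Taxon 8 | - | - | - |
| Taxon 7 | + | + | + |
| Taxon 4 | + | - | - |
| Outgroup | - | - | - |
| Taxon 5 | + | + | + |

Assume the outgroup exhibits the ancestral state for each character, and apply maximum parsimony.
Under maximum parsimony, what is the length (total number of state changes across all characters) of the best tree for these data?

The outgroup has state '-' for every character, so '+' is the derived state throughout.
Char. 1: derived state '+' in Taxon 4, Taxon 5, Taxon 6, and Taxon 7 only — synapomorphy for {Taxon 4, Taxon 5, Taxon 6, Taxon 7}.
Char. 2 (derived state '+') is shared by Taxon 5 and Taxon 7 — a synapomorphy uniting that clade.
Char. 3: derived state '+' in Taxon 5, Taxon 6, and Taxon 7 only — synapomorphy for {Taxon 5, Taxon 6, Taxon 7}.
Most parsimonious ingroup topology: (Taxon 8,(((Taxon 7,Taxon 5),Taxon 6),Taxon 4)).
Changes per character on this tree: Char. 1: 1; Char. 2: 1; Char. 3: 1.
Total = 3.

3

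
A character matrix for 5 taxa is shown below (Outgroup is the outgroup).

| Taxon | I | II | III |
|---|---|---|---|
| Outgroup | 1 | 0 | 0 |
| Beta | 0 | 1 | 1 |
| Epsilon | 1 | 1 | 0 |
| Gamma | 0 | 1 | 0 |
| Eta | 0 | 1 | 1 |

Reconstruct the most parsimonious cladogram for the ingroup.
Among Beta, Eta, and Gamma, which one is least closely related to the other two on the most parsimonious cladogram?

Gamma

Character polarity is set by the outgroup: the derived state is whichever differs from the outgroup's state, so for I the derived state is '0', and for the remaining characters it is '1'.
I (derived state '0') is shared by Beta, Eta, and Gamma — a synapomorphy uniting that clade.
II (derived state '1') is shared by all ingroup taxa — unites the whole ingroup.
Only Beta and Eta show the derived state '1' for III, supporting them as a clade.
Most parsimonious ingroup topology: (((Beta,Eta),Gamma),Epsilon).
Beta and Eta share a more recent common ancestor with each other than either does with Gamma, so Gamma is the least closely related of the three.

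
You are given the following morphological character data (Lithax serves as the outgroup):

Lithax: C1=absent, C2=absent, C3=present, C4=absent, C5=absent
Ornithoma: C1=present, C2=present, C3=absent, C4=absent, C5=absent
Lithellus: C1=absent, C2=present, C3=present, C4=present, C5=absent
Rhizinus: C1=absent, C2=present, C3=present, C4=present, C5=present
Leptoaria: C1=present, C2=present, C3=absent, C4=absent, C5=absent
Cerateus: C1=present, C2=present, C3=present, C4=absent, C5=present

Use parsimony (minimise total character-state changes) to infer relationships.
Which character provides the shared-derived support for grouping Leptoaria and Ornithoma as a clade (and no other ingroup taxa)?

Character polarity is set by the outgroup: the derived state is whichever differs from the outgroup's state, so for C3 the derived state is 'absent', and for the remaining characters it is 'present'.
Only Cerateus, Leptoaria, and Ornithoma show the derived state 'present' for C1, supporting them as a clade.
C2 (derived state 'present') is shared by all ingroup taxa — unites the whole ingroup.
C3 (derived state 'absent') is shared by Leptoaria and Ornithoma — a synapomorphy uniting that clade.
Only Lithellus and Rhizinus show the derived state 'present' for C4, supporting them as a clade.
C5 groups Cerateus and Rhizinus, which is incompatible with the clades supported by the remaining characters; treating it as convergent (homoplasy) costs fewer steps than any alternative tree.
Most parsimonious ingroup topology: (((Ornithoma,Leptoaria),Cerateus),(Lithellus,Rhizinus)).
The clade {Leptoaria, Ornithoma} is supported by C3: its derived state 'absent' occurs in exactly those taxa and in no other taxon (including the outgroup).

C3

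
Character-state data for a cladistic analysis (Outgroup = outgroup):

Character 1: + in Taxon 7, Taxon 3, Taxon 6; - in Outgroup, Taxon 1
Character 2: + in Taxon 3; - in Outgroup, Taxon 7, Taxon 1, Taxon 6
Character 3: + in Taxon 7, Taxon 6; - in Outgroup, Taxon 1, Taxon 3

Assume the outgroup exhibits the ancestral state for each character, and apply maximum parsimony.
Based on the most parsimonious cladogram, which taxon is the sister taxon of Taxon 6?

Taxon 7

The outgroup has state '-' for every character, so '+' is the derived state throughout.
Only Taxon 3, Taxon 6, and Taxon 7 show the derived state '+' for Character 1, supporting them as a clade.
Character 2 (derived state '+') is unique to Taxon 3 (autapomorphy; uninformative for grouping).
Character 3 (derived state '+') is shared by Taxon 6 and Taxon 7 — a synapomorphy uniting that clade.
Most parsimonious ingroup topology: (((Taxon 7,Taxon 6),Taxon 3),Taxon 1).
Taxon 6 and Taxon 7 form a cherry on this tree, so they are sister taxa.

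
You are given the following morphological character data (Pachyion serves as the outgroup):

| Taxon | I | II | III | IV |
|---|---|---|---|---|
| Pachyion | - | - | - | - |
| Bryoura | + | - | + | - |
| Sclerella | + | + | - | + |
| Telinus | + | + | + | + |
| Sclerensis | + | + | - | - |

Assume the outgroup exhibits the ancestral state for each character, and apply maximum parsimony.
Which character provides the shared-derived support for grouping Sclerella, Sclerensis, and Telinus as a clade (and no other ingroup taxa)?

The outgroup has state '-' for every character, so '+' is the derived state throughout.
I (derived state '+') is shared by all ingroup taxa — unites the whole ingroup.
II (derived state '+') is shared by Sclerella, Sclerensis, and Telinus — a synapomorphy uniting that clade.
III (state '+') occurs in Bryoura and Telinus but conflicts with the nesting implied by the other characters — most parsimoniously interpreted as homoplasy.
IV: derived state '+' in Sclerella and Telinus only — synapomorphy for {Sclerella, Telinus}.
Most parsimonious ingroup topology: (Bryoura,((Sclerella,Telinus),Sclerensis)).
The clade {Sclerella, Sclerensis, Telinus} is supported by II: its derived state '+' occurs in exactly those taxa and in no other taxon (including the outgroup).

II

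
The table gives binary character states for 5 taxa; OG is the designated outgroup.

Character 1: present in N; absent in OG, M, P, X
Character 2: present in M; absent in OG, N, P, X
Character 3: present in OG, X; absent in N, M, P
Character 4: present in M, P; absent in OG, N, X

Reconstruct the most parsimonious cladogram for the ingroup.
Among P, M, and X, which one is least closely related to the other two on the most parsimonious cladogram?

X

Character polarity is set by the outgroup: the derived state is whichever differs from the outgroup's state, so for Character 3 the derived state is 'absent', and for the remaining characters it is 'present'.
Character 1 (derived state 'present') is unique to N (autapomorphy; uninformative for grouping).
Character 2 (derived state 'present') is unique to M (autapomorphy; uninformative for grouping).
Only M, N, and P show the derived state 'absent' for Character 3, supporting them as a clade.
Character 4: derived state 'present' in M and P only — synapomorphy for {M, P}.
Most parsimonious ingroup topology: ((N,(M,P)),X).
M and P share a more recent common ancestor with each other than either does with X, so X is the least closely related of the three.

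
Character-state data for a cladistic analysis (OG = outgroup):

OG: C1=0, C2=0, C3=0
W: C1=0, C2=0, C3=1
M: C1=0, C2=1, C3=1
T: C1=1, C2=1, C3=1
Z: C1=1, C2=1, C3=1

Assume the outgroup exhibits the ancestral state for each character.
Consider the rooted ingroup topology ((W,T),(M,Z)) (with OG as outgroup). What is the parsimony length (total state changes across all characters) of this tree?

Map each character onto ((W,T),(M,Z)) (rooted by OG) and count the minimum state changes it requires (Fitch parsimony):
C1: 2; C2: 2; C3: 1.
Total tree length = 5.

5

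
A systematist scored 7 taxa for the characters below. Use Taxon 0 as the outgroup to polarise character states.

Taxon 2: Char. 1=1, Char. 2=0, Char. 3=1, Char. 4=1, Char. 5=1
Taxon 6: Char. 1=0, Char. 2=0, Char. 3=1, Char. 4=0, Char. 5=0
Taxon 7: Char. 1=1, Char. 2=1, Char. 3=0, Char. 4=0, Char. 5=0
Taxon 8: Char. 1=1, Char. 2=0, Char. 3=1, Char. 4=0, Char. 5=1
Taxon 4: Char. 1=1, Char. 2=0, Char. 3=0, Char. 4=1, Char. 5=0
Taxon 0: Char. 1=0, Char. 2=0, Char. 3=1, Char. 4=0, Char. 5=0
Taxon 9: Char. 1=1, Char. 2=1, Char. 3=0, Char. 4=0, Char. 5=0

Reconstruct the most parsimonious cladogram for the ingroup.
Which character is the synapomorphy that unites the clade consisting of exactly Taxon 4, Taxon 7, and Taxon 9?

Character polarity is set by the outgroup: the derived state is whichever differs from the outgroup's state, so for Char. 3 the derived state is '0', and for the remaining characters it is '1'.
Only Taxon 2, Taxon 4, Taxon 7, Taxon 8, and Taxon 9 show the derived state '1' for Char. 1, supporting them as a clade.
Char. 2: derived state '1' in Taxon 7 and Taxon 9 only — synapomorphy for {Taxon 7, Taxon 9}.
Char. 3: derived state '0' in Taxon 4, Taxon 7, and Taxon 9 only — synapomorphy for {Taxon 4, Taxon 7, Taxon 9}.
Char. 4 (state '1') occurs in Taxon 2 and Taxon 4 but conflicts with the nesting implied by the other characters — most parsimoniously interpreted as homoplasy.
Only Taxon 2 and Taxon 8 show the derived state '1' for Char. 5, supporting them as a clade.
Most parsimonious ingroup topology: (((Taxon 2,Taxon 8),((Taxon 9,Taxon 7),Taxon 4)),Taxon 6).
The clade {Taxon 4, Taxon 7, Taxon 9} is supported by Char. 3: its derived state '0' occurs in exactly those taxa and in no other taxon (including the outgroup).

Char. 3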